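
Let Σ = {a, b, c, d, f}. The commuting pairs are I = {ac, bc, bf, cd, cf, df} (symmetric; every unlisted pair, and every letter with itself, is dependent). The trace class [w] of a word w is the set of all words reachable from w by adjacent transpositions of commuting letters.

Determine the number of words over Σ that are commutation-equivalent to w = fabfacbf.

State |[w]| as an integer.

32

drop 0:f onto floor
drop 1:a onto {0:f}
drop 2:b onto {1:a}
drop 3:f onto {1:a}
drop 4:a onto {2:b, 3:f}
drop 5:c onto floor
drop 6:b onto {4:a}
drop 7:f onto {4:a}
ground layer = {0:f, 5:c}
drop-orders for the pieces not yet dropped (sum over which currently-grounded one goes next):
  1 to go: {5} 1  {6} 1  {7} 1
  2 to go: {5,6} 2  {5,7} 2  {6,7} 2
  3 to go: {4,6,7} 2  {5,6,7} 6
  4 to go: {2,4,6,7} 2  {3,4,6,7} 2  {4,5,6,7} 8
  5 to go: {2,3,4,6,7} 4  {2,4,5,6,7} 10  {3,4,5,6,7} 10
  6 to go: {1,2,3,4,6,7} 4  {2,3,4,5,6,7} 24
  if 0:f drops first: 28 orders
  if 5:c drops first: 4 orders
heap linearizations: 32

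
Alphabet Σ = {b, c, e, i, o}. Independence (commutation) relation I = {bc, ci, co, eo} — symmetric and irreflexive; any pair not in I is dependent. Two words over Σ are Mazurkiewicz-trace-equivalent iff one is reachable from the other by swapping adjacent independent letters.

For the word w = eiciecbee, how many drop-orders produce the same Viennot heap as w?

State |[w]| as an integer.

6

#0=e has no predecessor
#1=i depends on [0:e]
#2=c depends on [0:e]
#3=i depends on [1:i]
#4=e depends on [2:c, 3:i]
#5=c depends on [4:e]
#6=b depends on [4:e]
#7=e depends on [5:c, 6:b]
#8=e depends on [7:e]
sources: [0:e]
N(rest) = Σ N(rest − s) over sources s of rest; N(one piece) = 1:
  size 1 → [8]=1
  size 2 → [7,8]=1
  size 3 → [5,7,8]=1  [6,7,8]=1
  size 4 → [5,6,7,8]=2
  size 5 → [4,5,6,7,8]=2
  size 6 → [2,4,5,6,7,8]=2  [3,4,5,6,7,8]=2
  size 7 → [1,3,4,5,6,7,8]=2  [2,3,4,5,6,7,8]=4
  first=0(e) contributes 6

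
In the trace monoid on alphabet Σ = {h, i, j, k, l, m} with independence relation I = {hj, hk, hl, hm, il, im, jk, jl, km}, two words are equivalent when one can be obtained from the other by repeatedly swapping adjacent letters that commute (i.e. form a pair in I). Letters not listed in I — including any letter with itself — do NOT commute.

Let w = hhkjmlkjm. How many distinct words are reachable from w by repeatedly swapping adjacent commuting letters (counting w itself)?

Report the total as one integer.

612

piece 0:h — minimal
piece 1:h rests on {0:h}
piece 2:k — minimal
piece 3:j — minimal
piece 4:m rests on {3:j}
piece 5:l rests on {2:k, 4:m}
piece 6:k rests on {5:l}
piece 7:j rests on {4:m}
piece 8:m rests on {5:l, 7:j}
minimal pieces: {0:h, 2:k, 3:j}
ways to finish when only these pieces remain (= sum over removing one remaining piece with nothing left below it):
  1 left: {1}→1  {6}→1  {8}→1
  2 left: {0,1}→1  {1,6}→2  {1,8}→2  {6,8}→2  {7,8}→1
  3 left: {0,1,6}→3  {0,1,8}→3  {1,6,8}→6  {1,7,8}→3  {5,6,8}→2  {6,7,8}→3
  4 left: {0,1,6,8}→12  {0,1,7,8}→6  {1,5,6,8}→8  {1,6,7,8}→12  {2,5,6,8}→2  {5,6,7,8}→5
  5 left: {0,1,5,6,8}→20  {0,1,6,7,8}→30  {1,2,5,6,8}→10  {1,5,6,7,8}→25  {2,5,6,7,8}→7  {4,5,6,7,8}→5
  6 left: {0,1,2,5,6,8}→30  {0,1,5,6,7,8}→75  {1,2,5,6,7,8}→42  {1,4,5,6,7,8}→30  {2,4,5,6,7,8}→12  {3,4,5,6,7,8}→5
  7 left: {0,1,2,5,6,7,8}→147  {0,1,4,5,6,7,8}→105  {1,2,4,5,6,7,8}→84  {1,3,4,5,6,7,8}→35  {2,3,4,5,6,7,8}→17
  placing 0:h first → 136 extensions
  placing 2:k first → 140 extensions
  placing 3:j first → 336 extensions
total linear extensions = 612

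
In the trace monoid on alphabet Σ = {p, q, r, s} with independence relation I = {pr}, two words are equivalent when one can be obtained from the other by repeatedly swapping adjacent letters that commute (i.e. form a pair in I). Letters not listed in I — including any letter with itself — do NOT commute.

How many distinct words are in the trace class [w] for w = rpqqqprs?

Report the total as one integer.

4

piece 0:r — minimal
piece 1:p — minimal
piece 2:q rests on {0:r, 1:p}
piece 3:q rests on {2:q}
piece 4:q rests on {3:q}
piece 5:p rests on {4:q}
piece 6:r rests on {4:q}
piece 7:s rests on {5:p, 6:r}
minimal pieces: {0:r, 1:p}
ways to finish when only these pieces remain (= sum over removing one remaining piece with nothing left below it):
  1 left: {7}→1
  2 left: {5,7}→1  {6,7}→1
  3 left: {5,6,7}→2
  4 left: {4,5,6,7}→2
  5 left: {3,4,5,6,7}→2
  6 left: {2,3,4,5,6,7}→2
  placing 0:r first → 2 extensions
  placing 1:p first → 2 extensions
total linear extensions = 4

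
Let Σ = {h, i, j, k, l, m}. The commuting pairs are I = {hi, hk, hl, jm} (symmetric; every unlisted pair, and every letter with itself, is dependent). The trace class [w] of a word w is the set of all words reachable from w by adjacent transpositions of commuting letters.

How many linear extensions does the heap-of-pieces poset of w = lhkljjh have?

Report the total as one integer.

4

drop 0:l onto floor
drop 1:h onto floor
drop 2:k onto {0:l}
drop 3:l onto {2:k}
drop 4:j onto {1:h, 3:l}
drop 5:j onto {4:j}
drop 6:h onto {5:j}
ground layer = {0:l, 1:h}
drop-orders for the pieces not yet dropped (sum over which currently-grounded one goes next):
  1 to go: {6} 1
  2 to go: {5,6} 1
  3 to go: {4,5,6} 1
  4 to go: {1,4,5,6} 1  {3,4,5,6} 1
  5 to go: {1,3,4,5,6} 2  {2,3,4,5,6} 1
  if 0:l drops first: 3 orders
  if 1:h drops first: 1 orders
heap linearizations: 4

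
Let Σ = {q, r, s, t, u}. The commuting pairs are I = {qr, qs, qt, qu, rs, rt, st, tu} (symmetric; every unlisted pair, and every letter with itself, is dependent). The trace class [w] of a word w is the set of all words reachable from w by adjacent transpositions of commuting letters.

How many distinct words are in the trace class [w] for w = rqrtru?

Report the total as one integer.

30

piece 0:r — minimal
piece 1:q — minimal
piece 2:r rests on {0:r}
piece 3:t — minimal
piece 4:r rests on {2:r}
piece 5:u rests on {4:r}
minimal pieces: {0:r, 1:q, 3:t}
ways to finish when only these pieces remain (= sum over removing one remaining piece with nothing left below it):
  1 left: {1}→1  {3}→1  {5}→1
  2 left: {1,3}→2  {1,5}→2  {3,5}→2  {4,5}→1
  3 left: {1,3,5}→6  {1,4,5}→3  {2,4,5}→1  {3,4,5}→3
  4 left: {0,2,4,5}→1  {1,2,4,5}→4  {1,3,4,5}→12  {2,3,4,5}→4
  placing 0:r first → 20 extensions
  placing 1:q first → 5 extensions
  placing 3:t first → 5 extensions
total linear extensions = 30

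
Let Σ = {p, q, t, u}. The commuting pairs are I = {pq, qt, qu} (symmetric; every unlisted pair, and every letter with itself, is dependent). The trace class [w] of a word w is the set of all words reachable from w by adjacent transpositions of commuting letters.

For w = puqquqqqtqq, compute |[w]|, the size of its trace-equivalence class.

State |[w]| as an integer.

330

drop 0:p onto floor
drop 1:u onto {0:p}
drop 2:q onto floor
drop 3:q onto {2:q}
drop 4:u onto {1:u}
drop 5:q onto {3:q}
drop 6:q onto {5:q}
drop 7:q onto {6:q}
drop 8:t onto {4:u}
drop 9:q onto {7:q}
drop 10:q onto {9:q}
ground layer = {0:p, 2:q}
drop-orders for the pieces not yet dropped (sum over which currently-grounded one goes next):
  1 to go: {8} 1  {10} 1
  2 to go: {4,8} 1  {8,10} 2  {9,10} 1
  3 to go: {1,4,8} 1  {4,8,10} 3  {7,9,10} 1  {8,9,10} 3
  4 to go: {0,1,4,8} 1  {1,4,8,10} 4  {4,8,9,10} 6  {6,7,9,10} 1  {7,8,9,10} 4
  5 to go: {0,1,4,8,10} 5  {1,4,8,9,10} 10  {4,7,8,9,10} 10  {5,6,7,9,10} 1  {6,7,8,9,10} 5
  6 to go: {0,1,4,8,9,10} 15  {1,4,7,8,9,10} 20  {3,5,6,7,9,10} 1  {4,6,7,8,9,10} 15  {5,6,7,8,9,10} 6
  7 to go: {0,1,4,7,8,9,10} 35  {1,4,6,7,8,9,10} 35  {2,3,5,6,7,9,10} 1  {3,5,6,7,8,9,10} 7  {4,5,6,7,8,9,10} 21
  8 to go: {0,1,4,6,7,8,9,10} 70  {1,4,5,6,7,8,9,10} 56  {2,3,5,6,7,8,9,10} 8  {3,4,5,6,7,8,9,10} 28
  9 to go: {0,1,4,5,6,7,8,9,10} 126  {1,3,4,5,6,7,8,9,10} 84  {2,3,4,5,6,7,8,9,10} 36
  if 0:p drops first: 120 orders
  if 2:q drops first: 210 orders
heap linearizations: 330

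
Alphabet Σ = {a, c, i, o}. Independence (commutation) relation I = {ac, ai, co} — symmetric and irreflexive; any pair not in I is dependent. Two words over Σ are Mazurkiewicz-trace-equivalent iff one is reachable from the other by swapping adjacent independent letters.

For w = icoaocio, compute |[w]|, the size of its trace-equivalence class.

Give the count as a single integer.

#0=i has no predecessor
#1=c depends on [0:i]
#2=o depends on [0:i]
#3=a depends on [2:o]
#4=o depends on [3:a]
#5=c depends on [1:c]
#6=i depends on [4:o, 5:c]
#7=o depends on [6:i]
sources: [0:i]
N(rest) = Σ N(rest − s) over sources s of rest; N(one piece) = 1:
  size 1 → [7]=1
  size 2 → [6,7]=1
  size 3 → [4,6,7]=1  [5,6,7]=1
  size 4 → [1,5,6,7]=1  [3,4,6,7]=1  [4,5,6,7]=2
  size 5 → [1,4,5,6,7]=3  [2,3,4,6,7]=1  [3,4,5,6,7]=3
  size 6 → [1,3,4,5,6,7]=6  [2,3,4,5,6,7]=4
  first=0(i) contributes 10

10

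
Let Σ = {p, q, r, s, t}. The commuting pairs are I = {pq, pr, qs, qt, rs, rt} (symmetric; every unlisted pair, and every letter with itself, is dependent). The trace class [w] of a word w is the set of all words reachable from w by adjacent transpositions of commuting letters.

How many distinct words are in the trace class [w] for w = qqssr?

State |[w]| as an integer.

10

piece 0:q — minimal
piece 1:q rests on {0:q}
piece 2:s — minimal
piece 3:s rests on {2:s}
piece 4:r rests on {1:q}
minimal pieces: {0:q, 2:s}
ways to finish when only these pieces remain (= sum over removing one remaining piece with nothing left below it):
  1 left: {3}→1  {4}→1
  2 left: {1,4}→1  {2,3}→1  {3,4}→2
  3 left: {0,1,4}→1  {1,3,4}→3  {2,3,4}→3
  placing 0:q first → 6 extensions
  placing 2:s first → 4 extensions
total linear extensions = 10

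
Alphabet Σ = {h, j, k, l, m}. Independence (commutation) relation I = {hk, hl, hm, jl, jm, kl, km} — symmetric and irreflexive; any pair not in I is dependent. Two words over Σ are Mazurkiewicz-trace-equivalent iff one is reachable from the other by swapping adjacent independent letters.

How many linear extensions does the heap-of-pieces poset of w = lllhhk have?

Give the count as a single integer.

drop 0:l onto floor
drop 1:l onto {0:l}
drop 2:l onto {1:l}
drop 3:h onto floor
drop 4:h onto {3:h}
drop 5:k onto floor
ground layer = {0:l, 3:h, 5:k}
drop-orders for the pieces not yet dropped (sum over which currently-grounded one goes next):
  1 to go: {2} 1  {4} 1  {5} 1
  2 to go: {1,2} 1  {2,4} 2  {2,5} 2  {3,4} 1  {4,5} 2
  3 to go: {0,1,2} 1  {1,2,4} 3  {1,2,5} 3  {2,3,4} 3  {2,4,5} 6  {3,4,5} 3
  4 to go: {0,1,2,4} 4  {0,1,2,5} 4  {1,2,3,4} 6  {1,2,4,5} 12  {2,3,4,5} 12
  if 0:l drops first: 30 orders
  if 3:h drops first: 20 orders
  if 5:k drops first: 10 orders
heap linearizations: 60

60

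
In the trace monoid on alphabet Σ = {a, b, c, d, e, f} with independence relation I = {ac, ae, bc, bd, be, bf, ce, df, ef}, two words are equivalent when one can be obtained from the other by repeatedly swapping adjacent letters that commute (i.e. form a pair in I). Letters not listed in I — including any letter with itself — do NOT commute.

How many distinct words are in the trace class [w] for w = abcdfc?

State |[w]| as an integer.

18

piece 0:a — minimal
piece 1:b rests on {0:a}
piece 2:c — minimal
piece 3:d rests on {0:a, 2:c}
piece 4:f rests on {0:a, 2:c}
piece 5:c rests on {3:d, 4:f}
minimal pieces: {0:a, 2:c}
ways to finish when only these pieces remain (= sum over removing one remaining piece with nothing left below it):
  1 left: {1}→1  {5}→1
  2 left: {1,5}→2  {3,5}→1  {4,5}→1
  3 left: {1,3,5}→3  {1,4,5}→3  {3,4,5}→2
  4 left: {1,3,4,5}→8  {2,3,4,5}→2
  placing 0:a first → 10 extensions
  placing 2:c first → 8 extensions
total linear extensions = 18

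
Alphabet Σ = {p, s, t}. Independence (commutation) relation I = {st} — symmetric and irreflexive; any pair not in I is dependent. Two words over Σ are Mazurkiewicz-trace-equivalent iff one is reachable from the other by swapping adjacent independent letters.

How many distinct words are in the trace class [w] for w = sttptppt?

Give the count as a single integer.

3

0(s) covers ∅
1(t) covers ∅
2(t) covers 1:t
3(p) covers 0:s, 2:t
4(t) covers 3:p
5(p) covers 4:t
6(p) covers 5:p
7(t) covers 6:p
floor of heap: 0:s, 1:t
completions by unplaced set U, small U first (add the entries for U minus each lowest piece of U):
  |U|=1: {7}:1
  |U|=2: {6,7}:1
  |U|=3: {5,6,7}:1
  |U|=4: {4,5,6,7}:1
  |U|=5: {3,4,5,6,7}:1
  |U|=6: {0,3,4,5,6,7}:1  {2,3,4,5,6,7}:1
  start at 0(s): 1
  start at 1(t): 2
sum over floor = 3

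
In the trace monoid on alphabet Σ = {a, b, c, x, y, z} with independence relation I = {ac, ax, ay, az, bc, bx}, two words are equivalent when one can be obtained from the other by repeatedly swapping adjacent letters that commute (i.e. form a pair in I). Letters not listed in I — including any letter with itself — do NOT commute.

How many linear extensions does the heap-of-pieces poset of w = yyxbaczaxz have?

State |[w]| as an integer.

drop 0:y onto floor
drop 1:y onto {0:y}
drop 2:x onto {1:y}
drop 3:b onto {1:y}
drop 4:a onto {3:b}
drop 5:c onto {2:x}
drop 6:z onto {3:b, 5:c}
drop 7:a onto {4:a}
drop 8:x onto {6:z}
drop 9:z onto {8:x}
ground layer = {0:y}
drop-orders for the pieces not yet dropped (sum over which currently-grounded one goes next):
  1 to go: {7} 1  {9} 1
  2 to go: {4,7} 1  {7,9} 2  {8,9} 1
  3 to go: {4,7,9} 3  {6,8,9} 1  {7,8,9} 3
  4 to go: {4,7,8,9} 6  {5,6,8,9} 1  {6,7,8,9} 4
  5 to go: {2,5,6,8,9} 1  {4,6,7,8,9} 10  {5,6,7,8,9} 5
  6 to go: {2,5,6,7,8,9} 6  {3,4,6,7,8,9} 10  {4,5,6,7,8,9} 15
  7 to go: {2,4,5,6,7,8,9} 21  {3,4,5,6,7,8,9} 25
  8 to go: {2,3,4,5,6,7,8,9} 46
  if 0:y drops first: 46 orders

46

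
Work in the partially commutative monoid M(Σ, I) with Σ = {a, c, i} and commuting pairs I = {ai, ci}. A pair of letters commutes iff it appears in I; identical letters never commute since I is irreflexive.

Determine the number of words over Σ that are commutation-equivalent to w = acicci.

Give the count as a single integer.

15

0(a) covers ∅
1(c) covers 0:a
2(i) covers ∅
3(c) covers 1:c
4(c) covers 3:c
5(i) covers 2:i
floor of heap: 0:a, 2:i
completions by unplaced set U, small U first (add the entries for U minus each lowest piece of U):
  |U|=1: {4}:1  {5}:1
  |U|=2: {2,5}:1  {3,4}:1  {4,5}:2
  |U|=3: {1,3,4}:1  {2,4,5}:3  {3,4,5}:3
  |U|=4: {0,1,3,4}:1  {1,3,4,5}:4  {2,3,4,5}:6
  start at 0(a): 10
  start at 2(i): 5
sum over floor = 15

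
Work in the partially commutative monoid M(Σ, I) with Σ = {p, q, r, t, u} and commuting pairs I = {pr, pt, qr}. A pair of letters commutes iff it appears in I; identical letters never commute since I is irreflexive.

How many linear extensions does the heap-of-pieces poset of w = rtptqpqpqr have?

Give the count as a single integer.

25

#0=r has no predecessor
#1=t depends on [0:r]
#2=p has no predecessor
#3=t depends on [1:t]
#4=q depends on [2:p, 3:t]
#5=p depends on [4:q]
#6=q depends on [5:p]
#7=p depends on [6:q]
#8=q depends on [7:p]
#9=r depends on [3:t]
sources: [0:r, 2:p]
N(rest) = Σ N(rest − s) over sources s of rest; N(one piece) = 1:
  size 1 → [8]=1  [9]=1
  size 2 → [7,8]=1  [8,9]=2
  size 3 → [6,7,8]=1  [7,8,9]=3
  size 4 → [5,6,7,8]=1  [6,7,8,9]=4
  size 5 → [4,5,6,7,8]=1  [5,6,7,8,9]=5
  size 6 → [2,4,5,6,7,8]=1  [4,5,6,7,8,9]=6
  size 7 → [2,4,5,6,7,8,9]=7  [3,4,5,6,7,8,9]=6
  size 8 → [1,3,4,5,6,7,8,9]=6  [2,3,4,5,6,7,8,9]=13
  first=0(r) contributes 19
  first=2(p) contributes 6
|[w]| = 25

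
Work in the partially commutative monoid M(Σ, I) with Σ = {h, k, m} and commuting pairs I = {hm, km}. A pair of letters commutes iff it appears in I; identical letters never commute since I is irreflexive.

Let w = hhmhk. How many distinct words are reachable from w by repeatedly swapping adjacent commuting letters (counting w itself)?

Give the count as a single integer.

5

0(h) covers ∅
1(h) covers 0:h
2(m) covers ∅
3(h) covers 1:h
4(k) covers 3:h
floor of heap: 0:h, 2:m
completions by unplaced set U, small U first (add the entries for U minus each lowest piece of U):
  |U|=1: {2}:1  {4}:1
  |U|=2: {2,4}:2  {3,4}:1
  |U|=3: {1,3,4}:1  {2,3,4}:3
  start at 0(h): 4
  start at 2(m): 1
sum over floor = 5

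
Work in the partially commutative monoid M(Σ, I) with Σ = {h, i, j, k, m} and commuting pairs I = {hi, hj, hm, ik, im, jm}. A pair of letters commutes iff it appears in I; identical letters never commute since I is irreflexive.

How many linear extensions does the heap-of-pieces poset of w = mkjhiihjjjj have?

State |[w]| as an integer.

#0=m has no predecessor
#1=k depends on [0:m]
#2=j depends on [1:k]
#3=h depends on [1:k]
#4=i depends on [2:j]
#5=i depends on [4:i]
#6=h depends on [3:h]
#7=j depends on [5:i]
#8=j depends on [7:j]
#9=j depends on [8:j]
#10=j depends on [9:j]
sources: [0:m]
N(rest) = Σ N(rest − s) over sources s of rest; N(one piece) = 1:
  size 1 → [6]=1  [10]=1
  size 2 → [3,6]=1  [6,10]=2  [9,10]=1
  size 3 → [3,6,10]=3  [6,9,10]=3  [8,9,10]=1
  size 4 → [3,6,9,10]=6  [6,8,9,10]=4  [7,8,9,10]=1
  size 5 → [3,6,8,9,10]=10  [5,7,8,9,10]=1  [6,7,8,9,10]=5
  size 6 → [3,6,7,8,9,10]=15  [4,5,7,8,9,10]=1  [5,6,7,8,9,10]=6
  size 7 → [2,4,5,7,8,9,10]=1  [3,5,6,7,8,9,10]=21  [4,5,6,7,8,9,10]=7
  size 8 → [2,4,5,6,7,8,9,10]=8  [3,4,5,6,7,8,9,10]=28
  size 9 → [2,3,4,5,6,7,8,9,10]=36
  first=0(m) contributes 36

36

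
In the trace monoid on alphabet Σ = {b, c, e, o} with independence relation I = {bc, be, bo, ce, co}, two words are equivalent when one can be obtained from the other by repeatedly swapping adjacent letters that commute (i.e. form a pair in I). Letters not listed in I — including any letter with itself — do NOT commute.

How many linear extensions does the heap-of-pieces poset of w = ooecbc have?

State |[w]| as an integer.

#0=o has no predecessor
#1=o depends on [0:o]
#2=e depends on [1:o]
#3=c has no predecessor
#4=b has no predecessor
#5=c depends on [3:c]
sources: [0:o, 3:c, 4:b]
N(rest) = Σ N(rest − s) over sources s of rest; N(one piece) = 1:
  size 1 → [2]=1  [4]=1  [5]=1
  size 2 → [1,2]=1  [2,4]=2  [2,5]=2  [3,5]=1  [4,5]=2
  size 3 → [0,1,2]=1  [1,2,4]=3  [1,2,5]=3  [2,3,5]=3  [2,4,5]=6  [3,4,5]=3
  size 4 → [0,1,2,4]=4  [0,1,2,5]=4  [1,2,3,5]=6  [1,2,4,5]=12  [2,3,4,5]=12
  first=0(o) contributes 30
  first=3(c) contributes 20
  first=4(b) contributes 10
|[w]| = 60

60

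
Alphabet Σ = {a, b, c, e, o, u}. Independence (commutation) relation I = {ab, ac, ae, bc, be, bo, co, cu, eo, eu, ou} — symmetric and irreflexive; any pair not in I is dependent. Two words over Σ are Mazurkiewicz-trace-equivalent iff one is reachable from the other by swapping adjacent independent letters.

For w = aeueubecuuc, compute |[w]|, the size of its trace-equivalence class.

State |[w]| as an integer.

462

#0=a has no predecessor
#1=e has no predecessor
#2=u depends on [0:a]
#3=e depends on [1:e]
#4=u depends on [2:u]
#5=b depends on [4:u]
#6=e depends on [3:e]
#7=c depends on [6:e]
#8=u depends on [5:b]
#9=u depends on [8:u]
#10=c depends on [7:c]
sources: [0:a, 1:e]
N(rest) = Σ N(rest − s) over sources s of rest; N(one piece) = 1:
  size 1 → [9]=1  [10]=1
  size 2 → [7,10]=1  [8,9]=1  [9,10]=2
  size 3 → [5,8,9]=1  [6,7,10]=1  [7,9,10]=3  [8,9,10]=3
  size 4 → [3,6,7,10]=1  [4,5,8,9]=1  [5,8,9,10]=4  [6,7,9,10]=4  [7,8,9,10]=6
  size 5 → [1,3,6,7,10]=1  [2,4,5,8,9]=1  [3,6,7,9,10]=5  [4,5,8,9,10]=5  [5,7,8,9,10]=10  [6,7,8,9,10]=10
  size 6 → [0,2,4,5,8,9]=1  [1,3,6,7,9,10]=6  [2,4,5,8,9,10]=6  [3,6,7,8,9,10]=15  [4,5,7,8,9,10]=15  [5,6,7,8,9,10]=20
  size 7 → [0,2,4,5,8,9,10]=7  [1,3,6,7,8,9,10]=21  [2,4,5,7,8,9,10]=21  [3,5,6,7,8,9,10]=35  [4,5,6,7,8,9,10]=35
  size 8 → [0,2,4,5,7,8,9,10]=28  [1,3,5,6,7,8,9,10]=56  [2,4,5,6,7,8,9,10]=56  [3,4,5,6,7,8,9,10]=70
  size 9 → [0,2,4,5,6,7,8,9,10]=84  [1,3,4,5,6,7,8,9,10]=126  [2,3,4,5,6,7,8,9,10]=126
  first=0(a) contributes 252
  first=1(e) contributes 210
|[w]| = 462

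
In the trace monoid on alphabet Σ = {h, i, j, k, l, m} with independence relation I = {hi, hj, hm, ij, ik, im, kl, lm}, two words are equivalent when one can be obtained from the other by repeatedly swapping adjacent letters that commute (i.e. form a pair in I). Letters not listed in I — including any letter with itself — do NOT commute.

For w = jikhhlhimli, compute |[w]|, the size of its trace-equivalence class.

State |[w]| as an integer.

drop 0:j onto floor
drop 1:i onto floor
drop 2:k onto {0:j}
drop 3:h onto {2:k}
drop 4:h onto {3:h}
drop 5:l onto {1:i, 4:h}
drop 6:h onto {5:l}
drop 7:i onto {5:l}
drop 8:m onto {2:k}
drop 9:l onto {6:h, 7:i}
drop 10:i onto {9:l}
ground layer = {0:j, 1:i}
drop-orders for the pieces not yet dropped (sum over which currently-grounded one goes next):
  1 to go: {8} 1  {10} 1
  2 to go: {8,10} 2  {9,10} 1
  3 to go: {6,9,10} 1  {7,9,10} 1  {8,9,10} 3
  4 to go: {6,7,9,10} 2  {6,8,9,10} 4  {7,8,9,10} 4
  5 to go: {5,6,7,9,10} 2  {6,7,8,9,10} 10
  6 to go: {1,5,6,7,9,10} 2  {4,5,6,7,9,10} 2  {5,6,7,8,9,10} 12
  7 to go: {1,4,5,6,7,9,10} 4  {1,5,6,7,8,9,10} 14  {3,4,5,6,7,9,10} 2  {4,5,6,7,8,9,10} 14
  8 to go: {1,3,4,5,6,7,9,10} 6  {1,4,5,6,7,8,9,10} 32  {3,4,5,6,7,8,9,10} 16
  9 to go: {1,3,4,5,6,7,8,9,10} 54  {2,3,4,5,6,7,8,9,10} 16
  if 0:j drops first: 70 orders
  if 1:i drops first: 16 orders
heap linearizations: 86

86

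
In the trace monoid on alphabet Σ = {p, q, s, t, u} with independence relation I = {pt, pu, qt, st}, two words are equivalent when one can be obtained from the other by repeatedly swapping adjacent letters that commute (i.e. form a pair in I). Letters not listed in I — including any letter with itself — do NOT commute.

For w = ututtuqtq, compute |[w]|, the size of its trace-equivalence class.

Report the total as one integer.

#0=u has no predecessor
#1=t depends on [0:u]
#2=u depends on [1:t]
#3=t depends on [2:u]
#4=t depends on [3:t]
#5=u depends on [4:t]
#6=q depends on [5:u]
#7=t depends on [5:u]
#8=q depends on [6:q]
sources: [0:u]
N(rest) = Σ N(rest − s) over sources s of rest; N(one piece) = 1:
  size 1 → [7]=1  [8]=1
  size 2 → [6,8]=1  [7,8]=2
  size 3 → [6,7,8]=3
  size 4 → [5,6,7,8]=3
  size 5 → [4,5,6,7,8]=3
  size 6 → [3,4,5,6,7,8]=3
  size 7 → [2,3,4,5,6,7,8]=3
  first=0(u) contributes 3

3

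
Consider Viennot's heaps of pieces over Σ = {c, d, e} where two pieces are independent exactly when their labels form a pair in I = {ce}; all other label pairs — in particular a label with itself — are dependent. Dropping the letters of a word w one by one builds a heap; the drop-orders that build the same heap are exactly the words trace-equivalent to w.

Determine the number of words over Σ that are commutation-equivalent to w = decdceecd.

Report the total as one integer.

12

#0=d has no predecessor
#1=e depends on [0:d]
#2=c depends on [0:d]
#3=d depends on [1:e, 2:c]
#4=c depends on [3:d]
#5=e depends on [3:d]
#6=e depends on [5:e]
#7=c depends on [4:c]
#8=d depends on [6:e, 7:c]
sources: [0:d]
N(rest) = Σ N(rest − s) over sources s of rest; N(one piece) = 1:
  size 1 → [8]=1
  size 2 → [6,8]=1  [7,8]=1
  size 3 → [4,7,8]=1  [5,6,8]=1  [6,7,8]=2
  size 4 → [4,6,7,8]=3  [5,6,7,8]=3
  size 5 → [4,5,6,7,8]=6
  size 6 → [3,4,5,6,7,8]=6
  size 7 → [1,3,4,5,6,7,8]=6  [2,3,4,5,6,7,8]=6
  first=0(d) contributes 12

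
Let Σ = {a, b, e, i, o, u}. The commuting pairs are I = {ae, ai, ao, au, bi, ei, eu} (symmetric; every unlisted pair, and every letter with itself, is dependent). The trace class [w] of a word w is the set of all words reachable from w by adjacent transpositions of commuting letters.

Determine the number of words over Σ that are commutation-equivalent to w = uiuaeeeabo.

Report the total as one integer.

#0=u has no predecessor
#1=i depends on [0:u]
#2=u depends on [1:i]
#3=a has no predecessor
#4=e has no predecessor
#5=e depends on [4:e]
#6=e depends on [5:e]
#7=a depends on [3:a]
#8=b depends on [2:u, 6:e, 7:a]
#9=o depends on [8:b]
sources: [0:u, 3:a, 4:e]
N(rest) = Σ N(rest − s) over sources s of rest; N(one piece) = 1:
  size 1 → [9]=1
  size 2 → [8,9]=1
  size 3 → [2,8,9]=1  [6,8,9]=1  [7,8,9]=1
  size 4 → [1,2,8,9]=1  [2,6,8,9]=2  [2,7,8,9]=2  [3,7,8,9]=1  [5,6,8,9]=1  [6,7,8,9]=2
  size 5 → [0,1,2,8,9]=1  [1,2,6,8,9]=3  [1,2,7,8,9]=3  [2,3,7,8,9]=3  [2,5,6,8,9]=3  [2,6,7,8,9]=6  [3,6,7,8,9]=3  [4,5,6,8,9]=1  [5,6,7,8,9]=3
  size 6 → [0,1,2,6,8,9]=4  [0,1,2,7,8,9]=4  [1,2,3,7,8,9]=6  [1,2,5,6,8,9]=6  [1,2,6,7,8,9]=12  [2,3,6,7,8,9]=12  [2,4,5,6,8,9]=4  [2,5,6,7,8,9]=12  [3,5,6,7,8,9]=6  [4,5,6,7,8,9]=4
  size 7 → [0,1,2,3,7,8,9]=10  [0,1,2,5,6,8,9]=10  [0,1,2,6,7,8,9]=20  [1,2,3,6,7,8,9]=30  [1,2,4,5,6,8,9]=10  [1,2,5,6,7,8,9]=30  [2,3,5,6,7,8,9]=30  [2,4,5,6,7,8,9]=20  [3,4,5,6,7,8,9]=10
  size 8 → [0,1,2,3,6,7,8,9]=60  [0,1,2,4,5,6,8,9]=20  [0,1,2,5,6,7,8,9]=60  [1,2,3,5,6,7,8,9]=90  [1,2,4,5,6,7,8,9]=60  [2,3,4,5,6,7,8,9]=60
  first=0(u) contributes 210
  first=3(a) contributes 140
  first=4(e) contributes 210
|[w]| = 560

560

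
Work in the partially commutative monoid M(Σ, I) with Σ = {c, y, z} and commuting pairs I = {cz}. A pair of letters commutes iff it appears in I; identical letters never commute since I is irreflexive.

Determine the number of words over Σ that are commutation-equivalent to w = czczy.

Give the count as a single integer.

6

0(c) covers ∅
1(z) covers ∅
2(c) covers 0:c
3(z) covers 1:z
4(y) covers 2:c, 3:z
floor of heap: 0:c, 1:z
completions by unplaced set U, small U first (add the entries for U minus each lowest piece of U):
  |U|=1: {4}:1
  |U|=2: {2,4}:1  {3,4}:1
  |U|=3: {0,2,4}:1  {1,3,4}:1  {2,3,4}:2
  start at 0(c): 3
  start at 1(z): 3
sum over floor = 6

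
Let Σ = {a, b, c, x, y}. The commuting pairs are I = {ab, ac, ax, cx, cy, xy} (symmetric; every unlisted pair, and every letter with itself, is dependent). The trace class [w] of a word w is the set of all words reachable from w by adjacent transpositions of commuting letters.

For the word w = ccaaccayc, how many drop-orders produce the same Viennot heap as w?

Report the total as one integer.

0(c) covers ∅
1(c) covers 0:c
2(a) covers ∅
3(a) covers 2:a
4(c) covers 1:c
5(c) covers 4:c
6(a) covers 3:a
7(y) covers 6:a
8(c) covers 5:c
floor of heap: 0:c, 2:a
completions by unplaced set U, small U first (add the entries for U minus each lowest piece of U):
  |U|=1: {7}:1  {8}:1
  |U|=2: {5,8}:1  {6,7}:1  {7,8}:2
  |U|=3: {3,6,7}:1  {4,5,8}:1  {5,7,8}:3  {6,7,8}:3
  |U|=4: {1,4,5,8}:1  {2,3,6,7}:1  {3,6,7,8}:4  {4,5,7,8}:4  {5,6,7,8}:6
  |U|=5: {0,1,4,5,8}:1  {1,4,5,7,8}:5  {2,3,6,7,8}:5  {3,5,6,7,8}:10  {4,5,6,7,8}:10
  |U|=6: {0,1,4,5,7,8}:6  {1,4,5,6,7,8}:15  {2,3,5,6,7,8}:15  {3,4,5,6,7,8}:20
  |U|=7: {0,1,4,5,6,7,8}:21  {1,3,4,5,6,7,8}:35  {2,3,4,5,6,7,8}:35
  start at 0(c): 70
  start at 2(a): 56
sum over floor = 126

126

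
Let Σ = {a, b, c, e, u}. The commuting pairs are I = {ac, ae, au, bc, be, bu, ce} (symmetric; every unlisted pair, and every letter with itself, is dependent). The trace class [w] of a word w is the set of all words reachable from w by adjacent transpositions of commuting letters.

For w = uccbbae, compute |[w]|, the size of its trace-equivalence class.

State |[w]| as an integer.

#0=u has no predecessor
#1=c depends on [0:u]
#2=c depends on [1:c]
#3=b has no predecessor
#4=b depends on [3:b]
#5=a depends on [4:b]
#6=e depends on [0:u]
sources: [0:u, 3:b]
N(rest) = Σ N(rest − s) over sources s of rest; N(one piece) = 1:
  size 1 → [2]=1  [5]=1  [6]=1
  size 2 → [1,2]=1  [2,5]=2  [2,6]=2  [4,5]=1  [5,6]=2
  size 3 → [1,2,5]=3  [1,2,6]=3  [2,4,5]=3  [2,5,6]=6  [3,4,5]=1  [4,5,6]=3
  size 4 → [0,1,2,6]=3  [1,2,4,5]=6  [1,2,5,6]=12  [2,3,4,5]=4  [2,4,5,6]=12  [3,4,5,6]=4
  size 5 → [0,1,2,5,6]=15  [1,2,3,4,5]=10  [1,2,4,5,6]=30  [2,3,4,5,6]=20
  first=0(u) contributes 60
  first=3(b) contributes 45
|[w]| = 105

105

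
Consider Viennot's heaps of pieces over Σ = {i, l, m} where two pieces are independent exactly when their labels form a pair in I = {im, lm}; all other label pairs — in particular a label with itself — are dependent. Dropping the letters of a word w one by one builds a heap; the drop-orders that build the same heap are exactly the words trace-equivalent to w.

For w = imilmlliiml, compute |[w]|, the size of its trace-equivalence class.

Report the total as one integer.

piece 0:i — minimal
piece 1:m — minimal
piece 2:i rests on {0:i}
piece 3:l rests on {2:i}
piece 4:m rests on {1:m}
piece 5:l rests on {3:l}
piece 6:l rests on {5:l}
piece 7:i rests on {6:l}
piece 8:i rests on {7:i}
piece 9:m rests on {4:m}
piece 10:l rests on {8:i}
minimal pieces: {0:i, 1:m}
ways to finish when only these pieces remain (= sum over removing one remaining piece with nothing left below it):
  1 left: {9}→1  {10}→1
  2 left: {4,9}→1  {8,10}→1  {9,10}→2
  3 left: {1,4,9}→1  {4,9,10}→3  {7,8,10}→1  {8,9,10}→3
  4 left: {1,4,9,10}→4  {4,8,9,10}→6  {6,7,8,10}→1  {7,8,9,10}→4
  5 left: {1,4,8,9,10}→10  {4,7,8,9,10}→10  {5,6,7,8,10}→1  {6,7,8,9,10}→5
  6 left: {1,4,7,8,9,10}→20  {3,5,6,7,8,10}→1  {4,6,7,8,9,10}→15  {5,6,7,8,9,10}→6
  7 left: {1,4,6,7,8,9,10}→35  {2,3,5,6,7,8,10}→1  {3,5,6,7,8,9,10}→7  {4,5,6,7,8,9,10}→21
  8 left: {0,2,3,5,6,7,8,10}→1  {1,4,5,6,7,8,9,10}→56  {2,3,5,6,7,8,9,10}→8  {3,4,5,6,7,8,9,10}→28
  9 left: {0,2,3,5,6,7,8,9,10}→9  {1,3,4,5,6,7,8,9,10}→84  {2,3,4,5,6,7,8,9,10}→36
  placing 0:i first → 120 extensions
  placing 1:m first → 45 extensions
total linear extensions = 165

165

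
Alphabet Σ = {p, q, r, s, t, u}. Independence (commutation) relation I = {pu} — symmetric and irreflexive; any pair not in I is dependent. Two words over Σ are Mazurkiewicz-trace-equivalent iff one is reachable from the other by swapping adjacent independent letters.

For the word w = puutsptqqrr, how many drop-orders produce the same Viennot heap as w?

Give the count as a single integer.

3

drop 0:p onto floor
drop 1:u onto floor
drop 2:u onto {1:u}
drop 3:t onto {0:p, 2:u}
drop 4:s onto {3:t}
drop 5:p onto {4:s}
drop 6:t onto {5:p}
drop 7:q onto {6:t}
drop 8:q onto {7:q}
drop 9:r onto {8:q}
drop 10:r onto {9:r}
ground layer = {0:p, 1:u}
drop-orders for the pieces not yet dropped (sum over which currently-grounded one goes next):
  1 to go: {10} 1
  2 to go: {9,10} 1
  3 to go: {8,9,10} 1
  4 to go: {7,8,9,10} 1
  5 to go: {6,7,8,9,10} 1
  6 to go: {5,6,7,8,9,10} 1
  7 to go: {4,5,6,7,8,9,10} 1
  8 to go: {3,4,5,6,7,8,9,10} 1
  9 to go: {0,3,4,5,6,7,8,9,10} 1  {2,3,4,5,6,7,8,9,10} 1
  if 0:p drops first: 1 orders
  if 1:u drops first: 2 orders
heap linearizations: 3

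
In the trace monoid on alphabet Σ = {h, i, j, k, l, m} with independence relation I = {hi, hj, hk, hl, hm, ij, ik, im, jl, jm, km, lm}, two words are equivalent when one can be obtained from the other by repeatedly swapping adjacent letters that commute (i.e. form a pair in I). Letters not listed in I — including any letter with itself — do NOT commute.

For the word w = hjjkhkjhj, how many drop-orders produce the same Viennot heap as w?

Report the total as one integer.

84

piece 0:h — minimal
piece 1:j — minimal
piece 2:j rests on {1:j}
piece 3:k rests on {2:j}
piece 4:h rests on {0:h}
piece 5:k rests on {3:k}
piece 6:j rests on {5:k}
piece 7:h rests on {4:h}
piece 8:j rests on {6:j}
minimal pieces: {0:h, 1:j}
ways to finish when only these pieces remain (= sum over removing one remaining piece with nothing left below it):
  1 left: {7}→1  {8}→1
  2 left: {4,7}→1  {6,8}→1  {7,8}→2
  3 left: {0,4,7}→1  {4,7,8}→3  {5,6,8}→1  {6,7,8}→3
  4 left: {0,4,7,8}→4  {3,5,6,8}→1  {4,6,7,8}→6  {5,6,7,8}→4
  5 left: {0,4,6,7,8}→10  {2,3,5,6,8}→1  {3,5,6,7,8}→5  {4,5,6,7,8}→10
  6 left: {0,4,5,6,7,8}→20  {1,2,3,5,6,8}→1  {2,3,5,6,7,8}→6  {3,4,5,6,7,8}→15
  7 left: {0,3,4,5,6,7,8}→35  {1,2,3,5,6,7,8}→7  {2,3,4,5,6,7,8}→21
  placing 0:h first → 28 extensions
  placing 1:j first → 56 extensions
total linear extensions = 84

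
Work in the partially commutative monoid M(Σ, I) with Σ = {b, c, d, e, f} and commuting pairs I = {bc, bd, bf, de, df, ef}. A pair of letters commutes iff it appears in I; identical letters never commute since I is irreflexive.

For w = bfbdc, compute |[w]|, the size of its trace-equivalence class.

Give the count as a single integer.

20

drop 0:b onto floor
drop 1:f onto floor
drop 2:b onto {0:b}
drop 3:d onto floor
drop 4:c onto {1:f, 3:d}
ground layer = {0:b, 1:f, 3:d}
drop-orders for the pieces not yet dropped (sum over which currently-grounded one goes next):
  1 to go: {2} 1  {4} 1
  2 to go: {0,2} 1  {1,4} 1  {2,4} 2  {3,4} 1
  3 to go: {0,2,4} 3  {1,2,4} 3  {1,3,4} 2  {2,3,4} 3
  if 0:b drops first: 8 orders
  if 1:f drops first: 6 orders
  if 3:d drops first: 6 orders
heap linearizations: 20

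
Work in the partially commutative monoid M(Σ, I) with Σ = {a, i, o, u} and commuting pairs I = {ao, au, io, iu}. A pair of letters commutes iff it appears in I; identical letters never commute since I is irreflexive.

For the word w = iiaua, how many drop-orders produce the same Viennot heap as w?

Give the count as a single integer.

5

0(i) covers ∅
1(i) covers 0:i
2(a) covers 1:i
3(u) covers ∅
4(a) covers 2:a
floor of heap: 0:i, 3:u
completions by unplaced set U, small U first (add the entries for U minus each lowest piece of U):
  |U|=1: {3}:1  {4}:1
  |U|=2: {2,4}:1  {3,4}:2
  |U|=3: {1,2,4}:1  {2,3,4}:3
  start at 0(i): 4
  start at 3(u): 1
sum over floor = 5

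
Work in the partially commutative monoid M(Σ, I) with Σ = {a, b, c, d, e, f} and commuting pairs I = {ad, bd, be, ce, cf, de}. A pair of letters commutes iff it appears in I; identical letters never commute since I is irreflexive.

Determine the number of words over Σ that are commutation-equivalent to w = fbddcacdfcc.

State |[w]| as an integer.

9

piece 0:f — minimal
piece 1:b rests on {0:f}
piece 2:d rests on {0:f}
piece 3:d rests on {2:d}
piece 4:c rests on {1:b, 3:d}
piece 5:a rests on {4:c}
piece 6:c rests on {5:a}
piece 7:d rests on {6:c}
piece 8:f rests on {7:d}
piece 9:c rests on {7:d}
piece 10:c rests on {9:c}
minimal pieces: {0:f}
ways to finish when only these pieces remain (= sum over removing one remaining piece with nothing left below it):
  1 left: {8}→1  {10}→1
  2 left: {8,10}→2  {9,10}→1
  3 left: {8,9,10}→3
  4 left: {7,8,9,10}→3
  5 left: {6,7,8,9,10}→3
  6 left: {5,6,7,8,9,10}→3
  7 left: {4,5,6,7,8,9,10}→3
  8 left: {1,4,5,6,7,8,9,10}→3  {3,4,5,6,7,8,9,10}→3
  9 left: {1,3,4,5,6,7,8,9,10}→6  {2,3,4,5,6,7,8,9,10}→3
  placing 0:f first → 9 extensions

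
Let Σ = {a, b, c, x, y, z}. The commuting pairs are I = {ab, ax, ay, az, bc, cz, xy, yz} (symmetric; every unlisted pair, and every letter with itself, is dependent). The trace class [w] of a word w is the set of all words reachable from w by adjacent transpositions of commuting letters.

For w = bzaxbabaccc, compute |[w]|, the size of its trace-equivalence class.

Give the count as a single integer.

281

#0=b has no predecessor
#1=z depends on [0:b]
#2=a has no predecessor
#3=x depends on [1:z]
#4=b depends on [3:x]
#5=a depends on [2:a]
#6=b depends on [4:b]
#7=a depends on [5:a]
#8=c depends on [3:x, 7:a]
#9=c depends on [8:c]
#10=c depends on [9:c]
sources: [0:b, 2:a]
N(rest) = Σ N(rest − s) over sources s of rest; N(one piece) = 1:
  size 1 → [6]=1  [10]=1
  size 2 → [4,6]=1  [6,10]=2  [9,10]=1
  size 3 → [4,6,10]=3  [6,9,10]=3  [8,9,10]=1
  size 4 → [4,6,9,10]=6  [6,8,9,10]=4  [7,8,9,10]=1
  size 5 → [4,6,8,9,10]=10  [5,7,8,9,10]=1  [6,7,8,9,10]=5
  size 6 → [2,5,7,8,9,10]=1  [3,4,6,8,9,10]=10  [4,6,7,8,9,10]=15  [5,6,7,8,9,10]=6
  size 7 → [1,3,4,6,8,9,10]=10  [2,5,6,7,8,9,10]=7  [3,4,6,7,8,9,10]=25  [4,5,6,7,8,9,10]=21
  size 8 → [0,1,3,4,6,8,9,10]=10  [1,3,4,6,7,8,9,10]=35  [2,4,5,6,7,8,9,10]=28  [3,4,5,6,7,8,9,10]=46
  size 9 → [0,1,3,4,6,7,8,9,10]=45  [1,3,4,5,6,7,8,9,10]=81  [2,3,4,5,6,7,8,9,10]=74
  first=0(b) contributes 155
  first=2(a) contributes 126
|[w]| = 281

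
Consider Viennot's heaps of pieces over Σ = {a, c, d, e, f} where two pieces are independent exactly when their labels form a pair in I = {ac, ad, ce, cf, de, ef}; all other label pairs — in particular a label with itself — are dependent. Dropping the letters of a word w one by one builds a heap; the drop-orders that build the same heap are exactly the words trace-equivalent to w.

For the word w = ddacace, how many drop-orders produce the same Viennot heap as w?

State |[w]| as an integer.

35

#0=d has no predecessor
#1=d depends on [0:d]
#2=a has no predecessor
#3=c depends on [1:d]
#4=a depends on [2:a]
#5=c depends on [3:c]
#6=e depends on [4:a]
sources: [0:d, 2:a]
N(rest) = Σ N(rest − s) over sources s of rest; N(one piece) = 1:
  size 1 → [5]=1  [6]=1
  size 2 → [3,5]=1  [4,6]=1  [5,6]=2
  size 3 → [1,3,5]=1  [2,4,6]=1  [3,5,6]=3  [4,5,6]=3
  size 4 → [0,1,3,5]=1  [1,3,5,6]=4  [2,4,5,6]=4  [3,4,5,6]=6
  size 5 → [0,1,3,5,6]=5  [1,3,4,5,6]=10  [2,3,4,5,6]=10
  first=0(d) contributes 20
  first=2(a) contributes 15
|[w]| = 35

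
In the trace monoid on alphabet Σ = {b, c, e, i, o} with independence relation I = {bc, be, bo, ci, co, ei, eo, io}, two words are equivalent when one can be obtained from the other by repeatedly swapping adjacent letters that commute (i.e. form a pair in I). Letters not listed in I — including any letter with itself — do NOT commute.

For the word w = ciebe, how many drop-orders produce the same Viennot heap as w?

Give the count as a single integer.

10

#0=c has no predecessor
#1=i has no predecessor
#2=e depends on [0:c]
#3=b depends on [1:i]
#4=e depends on [2:e]
sources: [0:c, 1:i]
N(rest) = Σ N(rest − s) over sources s of rest; N(one piece) = 1:
  size 1 → [3]=1  [4]=1
  size 2 → [1,3]=1  [2,4]=1  [3,4]=2
  size 3 → [0,2,4]=1  [1,3,4]=3  [2,3,4]=3
  first=0(c) contributes 6
  first=1(i) contributes 4
|[w]| = 10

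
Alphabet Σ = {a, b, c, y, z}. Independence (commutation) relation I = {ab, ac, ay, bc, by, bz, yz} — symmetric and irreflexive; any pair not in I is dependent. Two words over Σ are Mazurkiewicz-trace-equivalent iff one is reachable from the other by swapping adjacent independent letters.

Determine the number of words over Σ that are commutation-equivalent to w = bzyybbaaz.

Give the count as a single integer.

0(b) covers ∅
1(z) covers ∅
2(y) covers ∅
3(y) covers 2:y
4(b) covers 0:b
5(b) covers 4:b
6(a) covers 1:z
7(a) covers 6:a
8(z) covers 7:a
floor of heap: 0:b, 1:z, 2:y
completions by unplaced set U, small U first (add the entries for U minus each lowest piece of U):
  |U|=1: {3}:1  {5}:1  {8}:1
  |U|=2: {2,3}:1  {3,5}:2  {3,8}:2  {4,5}:1  {5,8}:2  {7,8}:1
  |U|=3: {0,4,5}:1  {2,3,5}:3  {2,3,8}:3  {3,4,5}:3  {3,5,8}:6  {3,7,8}:3  {4,5,8}:3  {5,7,8}:3  {6,7,8}:1
  |U|=4: {0,3,4,5}:4  {0,4,5,8}:4  {1,6,7,8}:1  {2,3,4,5}:6  {2,3,5,8}:12  {2,3,7,8}:6  {3,4,5,8}:12  {3,5,7,8}:12  {3,6,7,8}:4  {4,5,7,8}:6  {5,6,7,8}:4
  |U|=5: {0,2,3,4,5}:10  {0,3,4,5,8}:20  {0,4,5,7,8}:10  {1,3,6,7,8}:5  {1,5,6,7,8}:5  {2,3,4,5,8}:30  {2,3,5,7,8}:30  {2,3,6,7,8}:10  {3,4,5,7,8}:30  {3,5,6,7,8}:20  {4,5,6,7,8}:10
  |U|=6: {0,2,3,4,5,8}:60  {0,3,4,5,7,8}:60  {0,4,5,6,7,8}:20  {1,2,3,6,7,8}:15  {1,3,5,6,7,8}:30  {1,4,5,6,7,8}:15  {2,3,4,5,7,8}:90  {2,3,5,6,7,8}:60  {3,4,5,6,7,8}:60
  |U|=7: {0,1,4,5,6,7,8}:35  {0,2,3,4,5,7,8}:210  {0,3,4,5,6,7,8}:140  {1,2,3,5,6,7,8}:105  {1,3,4,5,6,7,8}:105  {2,3,4,5,6,7,8}:210
  start at 0(b): 420
  start at 1(z): 560
  start at 2(y): 280
sum over floor = 1260

1260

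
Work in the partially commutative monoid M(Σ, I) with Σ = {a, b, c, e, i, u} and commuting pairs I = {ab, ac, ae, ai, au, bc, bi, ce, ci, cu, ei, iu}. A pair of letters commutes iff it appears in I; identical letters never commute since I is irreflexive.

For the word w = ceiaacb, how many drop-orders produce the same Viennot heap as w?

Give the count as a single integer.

drop 0:c onto floor
drop 1:e onto floor
drop 2:i onto floor
drop 3:a onto floor
drop 4:a onto {3:a}
drop 5:c onto {0:c}
drop 6:b onto {1:e}
ground layer = {0:c, 1:e, 2:i, 3:a}
drop-orders for the pieces not yet dropped (sum over which currently-grounded one goes next):
  1 to go: {2} 1  {4} 1  {5} 1  {6} 1
  2 to go: {0,5} 1  {1,6} 1  {2,4} 2  {2,5} 2  {2,6} 2  {3,4} 1  {4,5} 2  {4,6} 2  {5,6} 2
  3 to go: {0,2,5} 3  {0,4,5} 3  {0,5,6} 3  {1,2,6} 3  {1,4,6} 3  {1,5,6} 3  {2,3,4} 3  {2,4,5} 6  {2,4,6} 6  {2,5,6} 6  {3,4,5} 3  {3,4,6} 3  {4,5,6} 6
  4 to go: {0,1,5,6} 6  {0,2,4,5} 12  {0,2,5,6} 12  {0,3,4,5} 6  {0,4,5,6} 12  {1,2,4,6} 12  {1,2,5,6} 12  {1,3,4,6} 6  {1,4,5,6} 12  {2,3,4,5} 12  {2,3,4,6} 12  {2,4,5,6} 24  {3,4,5,6} 12
  5 to go: {0,1,2,5,6} 30  {0,1,4,5,6} 30  {0,2,3,4,5} 30  {0,2,4,5,6} 60  {0,3,4,5,6} 30  {1,2,3,4,6} 30  {1,2,4,5,6} 60  {1,3,4,5,6} 30  {2,3,4,5,6} 60
  if 0:c drops first: 180 orders
  if 1:e drops first: 180 orders
  if 2:i drops first: 90 orders
  if 3:a drops first: 180 orders
heap linearizations: 630

630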